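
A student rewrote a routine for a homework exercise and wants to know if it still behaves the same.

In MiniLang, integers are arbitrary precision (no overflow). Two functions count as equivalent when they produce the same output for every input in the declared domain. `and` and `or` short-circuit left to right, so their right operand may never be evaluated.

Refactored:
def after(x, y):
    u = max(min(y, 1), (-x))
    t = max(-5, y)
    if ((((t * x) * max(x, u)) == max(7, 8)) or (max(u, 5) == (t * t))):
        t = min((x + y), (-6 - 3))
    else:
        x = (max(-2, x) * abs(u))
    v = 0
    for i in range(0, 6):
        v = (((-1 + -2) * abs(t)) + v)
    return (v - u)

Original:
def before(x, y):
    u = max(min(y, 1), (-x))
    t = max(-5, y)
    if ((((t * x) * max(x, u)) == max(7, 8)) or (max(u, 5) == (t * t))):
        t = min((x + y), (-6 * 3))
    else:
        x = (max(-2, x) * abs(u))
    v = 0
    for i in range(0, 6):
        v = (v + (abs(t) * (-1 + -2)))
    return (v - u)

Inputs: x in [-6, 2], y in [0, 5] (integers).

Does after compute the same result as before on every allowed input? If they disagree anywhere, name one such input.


These are not equivalent — on x=2, y=2 the outputs split (-325 vs -163).
before: u := 1 | t := 2 | ((((t * x) * max(x, u)) == max(7, 8)) or (max(u, 5) == (t * t))): true | t := -18 | v := 0 | iter i=0: | v := -54 | iter i=1: | v := -108 | iter i=2: | v := -162 | iter i=3: | v := -216 | iter i=4: | v := -270 | iter i=5: | v := -324 | result -325
after: u := 1 | t := 2 | ((((t * x) * max(x, u)) == max(7, 8)) or (max(u, 5) == (t * t))): true | t := -9 | v := 0 | iter i=0: | v := -27 | iter i=1: | v := -54 | iter i=2: | v := -81 | iter i=3: | v := -108 | iter i=4: | v := -135 | iter i=5: | v := -162 | result -163
verdict: not equivalent; witness: x=2, y=2


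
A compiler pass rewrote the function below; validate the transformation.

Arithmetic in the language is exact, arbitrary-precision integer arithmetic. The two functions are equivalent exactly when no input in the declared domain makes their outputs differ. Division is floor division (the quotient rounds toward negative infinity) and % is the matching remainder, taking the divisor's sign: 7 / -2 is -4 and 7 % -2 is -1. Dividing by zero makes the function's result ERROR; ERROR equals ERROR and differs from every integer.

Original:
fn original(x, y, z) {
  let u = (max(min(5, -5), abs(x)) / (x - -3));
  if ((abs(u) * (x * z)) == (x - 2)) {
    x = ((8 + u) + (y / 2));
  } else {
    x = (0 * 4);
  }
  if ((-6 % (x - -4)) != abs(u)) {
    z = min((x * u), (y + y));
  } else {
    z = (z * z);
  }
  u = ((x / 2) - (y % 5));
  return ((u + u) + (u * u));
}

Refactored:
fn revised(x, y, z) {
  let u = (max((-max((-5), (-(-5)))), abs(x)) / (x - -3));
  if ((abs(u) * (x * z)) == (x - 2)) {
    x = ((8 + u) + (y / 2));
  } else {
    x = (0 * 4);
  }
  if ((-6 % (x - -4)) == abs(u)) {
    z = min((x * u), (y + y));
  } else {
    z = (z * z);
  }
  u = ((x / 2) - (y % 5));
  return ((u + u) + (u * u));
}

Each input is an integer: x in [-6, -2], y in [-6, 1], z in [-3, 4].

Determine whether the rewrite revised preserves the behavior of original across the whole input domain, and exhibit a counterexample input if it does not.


Equivalent. Although `((-6 % (x - -4)) != abs(u))` became `((-6 % (x - -4)) == abs(u))`, no input in the stated domain can expose it.
Across all 320 domain points the two functions coincide.
As a probe, take x=-4, y=-6, z=2: original runs u=-4, then ((abs(u) * (x * z)) == (x - 2)) is false, then x=0, then ((-6 % (x - -4)) != abs(u)) is true, then z=-12, then u=-4, then returns 8; revised runs u=-4, then ((abs(u) * (x * z)) == (x - 2)) is false, then x=0, then ((-6 % (x - -4)) == abs(u)) is false, then z=4, then u=-4, then returns 8; both end at 8.
verdict: equivalent


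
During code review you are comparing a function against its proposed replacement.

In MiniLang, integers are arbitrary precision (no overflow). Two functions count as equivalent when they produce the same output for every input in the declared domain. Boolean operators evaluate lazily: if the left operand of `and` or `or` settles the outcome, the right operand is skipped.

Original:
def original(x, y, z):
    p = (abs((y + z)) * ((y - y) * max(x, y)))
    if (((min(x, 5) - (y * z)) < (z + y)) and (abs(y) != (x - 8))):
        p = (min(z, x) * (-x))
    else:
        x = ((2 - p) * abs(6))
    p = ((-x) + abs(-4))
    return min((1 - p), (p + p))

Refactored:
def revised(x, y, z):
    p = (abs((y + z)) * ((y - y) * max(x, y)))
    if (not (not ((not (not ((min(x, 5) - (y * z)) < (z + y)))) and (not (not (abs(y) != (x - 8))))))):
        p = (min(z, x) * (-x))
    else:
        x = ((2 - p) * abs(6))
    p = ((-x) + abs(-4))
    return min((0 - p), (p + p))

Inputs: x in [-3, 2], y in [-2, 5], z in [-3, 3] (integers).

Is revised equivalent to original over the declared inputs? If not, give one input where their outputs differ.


There is a counterexample at x=-3, y=-2, z=-3: -6 on one side, -7 on the other.
original: p becomes 0; next (((min(x, 5) - (y * z)) < (z + y)) and (abs(y) != (x - 8))) evaluates to true; next p becomes -9; next p becomes 7; next final value -6
revised: p becomes 0; next (not (not ((not (not ((min(x, 5) - (y * z)) < (z + y)))) and (not (not (abs(y) != (x - 8))))))) evaluates to true; next p becomes -9; next p becomes 7; next final value -7
verdict: not equivalent; witness: x=-3, y=-2, z=-3


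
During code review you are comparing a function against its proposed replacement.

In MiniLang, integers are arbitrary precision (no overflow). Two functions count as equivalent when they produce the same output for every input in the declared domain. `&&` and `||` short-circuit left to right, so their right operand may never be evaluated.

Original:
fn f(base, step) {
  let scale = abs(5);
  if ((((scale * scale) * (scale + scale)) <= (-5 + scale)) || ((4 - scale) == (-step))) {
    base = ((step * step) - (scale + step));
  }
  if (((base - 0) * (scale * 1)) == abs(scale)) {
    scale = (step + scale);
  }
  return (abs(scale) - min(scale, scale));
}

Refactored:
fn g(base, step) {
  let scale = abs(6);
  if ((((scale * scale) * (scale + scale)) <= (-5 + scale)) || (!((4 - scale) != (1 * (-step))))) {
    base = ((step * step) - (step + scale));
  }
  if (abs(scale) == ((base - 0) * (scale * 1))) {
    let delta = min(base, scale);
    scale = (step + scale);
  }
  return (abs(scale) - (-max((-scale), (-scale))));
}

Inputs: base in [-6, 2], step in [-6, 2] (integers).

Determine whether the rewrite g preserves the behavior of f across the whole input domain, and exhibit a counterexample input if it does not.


Input base=1, step=-6: 2 from f versus 0 from g.
verdict: not equivalent; witness: base=1, step=-6


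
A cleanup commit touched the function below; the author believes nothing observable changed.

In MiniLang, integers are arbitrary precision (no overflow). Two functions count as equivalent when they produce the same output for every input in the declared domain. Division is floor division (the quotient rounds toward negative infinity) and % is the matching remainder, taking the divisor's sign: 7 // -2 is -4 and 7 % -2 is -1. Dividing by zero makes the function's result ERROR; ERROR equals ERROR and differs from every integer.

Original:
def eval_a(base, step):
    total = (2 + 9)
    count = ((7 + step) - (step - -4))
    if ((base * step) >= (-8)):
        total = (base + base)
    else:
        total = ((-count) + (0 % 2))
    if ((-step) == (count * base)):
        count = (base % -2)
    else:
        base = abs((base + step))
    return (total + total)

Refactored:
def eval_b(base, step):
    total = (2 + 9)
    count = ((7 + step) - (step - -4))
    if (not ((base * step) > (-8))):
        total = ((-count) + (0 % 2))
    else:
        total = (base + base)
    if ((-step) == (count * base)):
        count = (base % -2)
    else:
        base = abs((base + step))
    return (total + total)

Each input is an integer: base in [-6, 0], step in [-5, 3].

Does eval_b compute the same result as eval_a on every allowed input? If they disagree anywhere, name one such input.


On input base=-4, step=2, eval_a returns -16 while eval_b returns -6.
verdict: not equivalent; witness: base=-4, step=2


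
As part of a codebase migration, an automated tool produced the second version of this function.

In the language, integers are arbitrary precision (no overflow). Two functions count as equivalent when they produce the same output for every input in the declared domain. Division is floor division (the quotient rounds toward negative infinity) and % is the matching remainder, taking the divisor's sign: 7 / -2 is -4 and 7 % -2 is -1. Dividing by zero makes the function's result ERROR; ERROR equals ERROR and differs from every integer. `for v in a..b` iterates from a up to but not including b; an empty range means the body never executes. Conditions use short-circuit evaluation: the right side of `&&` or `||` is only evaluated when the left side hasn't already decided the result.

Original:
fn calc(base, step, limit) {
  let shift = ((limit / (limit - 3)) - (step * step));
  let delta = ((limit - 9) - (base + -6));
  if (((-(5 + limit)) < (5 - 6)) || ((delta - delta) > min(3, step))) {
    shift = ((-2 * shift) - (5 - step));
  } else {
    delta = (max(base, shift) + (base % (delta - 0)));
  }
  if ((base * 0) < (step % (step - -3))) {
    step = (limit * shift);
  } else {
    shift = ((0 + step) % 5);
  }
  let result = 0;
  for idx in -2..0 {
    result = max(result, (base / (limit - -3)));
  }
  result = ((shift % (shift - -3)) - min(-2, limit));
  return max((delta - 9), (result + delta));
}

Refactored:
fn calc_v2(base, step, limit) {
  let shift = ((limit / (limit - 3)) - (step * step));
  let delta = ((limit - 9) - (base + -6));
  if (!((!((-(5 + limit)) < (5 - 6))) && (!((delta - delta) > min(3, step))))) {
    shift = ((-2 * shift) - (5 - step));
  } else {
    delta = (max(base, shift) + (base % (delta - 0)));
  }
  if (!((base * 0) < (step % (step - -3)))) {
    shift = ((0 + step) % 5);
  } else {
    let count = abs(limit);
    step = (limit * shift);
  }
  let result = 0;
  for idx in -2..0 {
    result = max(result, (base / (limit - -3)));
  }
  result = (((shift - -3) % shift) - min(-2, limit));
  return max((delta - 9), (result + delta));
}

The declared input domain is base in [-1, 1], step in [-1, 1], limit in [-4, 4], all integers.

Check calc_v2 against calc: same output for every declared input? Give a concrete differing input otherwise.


Input base=-1, step=-1, limit=-4: -2 from calc versus -3 from calc_v2.
verdict: not equivalent; witness: base=-1, step=-1, limit=-4


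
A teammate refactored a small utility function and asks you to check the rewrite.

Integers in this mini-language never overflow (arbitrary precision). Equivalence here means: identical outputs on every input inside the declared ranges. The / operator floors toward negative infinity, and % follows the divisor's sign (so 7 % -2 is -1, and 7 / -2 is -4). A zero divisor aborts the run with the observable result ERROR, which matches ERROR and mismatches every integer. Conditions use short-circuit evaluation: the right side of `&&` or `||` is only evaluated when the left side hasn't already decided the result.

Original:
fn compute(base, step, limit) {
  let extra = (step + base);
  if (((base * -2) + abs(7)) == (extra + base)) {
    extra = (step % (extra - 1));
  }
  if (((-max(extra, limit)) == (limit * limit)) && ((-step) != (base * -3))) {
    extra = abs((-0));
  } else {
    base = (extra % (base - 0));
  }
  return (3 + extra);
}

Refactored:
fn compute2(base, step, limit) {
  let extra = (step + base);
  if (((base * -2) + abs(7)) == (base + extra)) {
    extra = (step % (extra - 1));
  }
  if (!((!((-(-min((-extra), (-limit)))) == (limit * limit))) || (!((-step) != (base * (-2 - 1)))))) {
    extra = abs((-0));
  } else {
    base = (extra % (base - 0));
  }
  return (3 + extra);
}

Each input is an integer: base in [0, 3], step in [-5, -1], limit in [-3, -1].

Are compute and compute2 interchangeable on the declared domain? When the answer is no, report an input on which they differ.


Behavior is preserved: although arithmetic usage differs, plus boolean connective usage differs, plus min/max/abs usage differs, plus constant usage differs, the outputs never diverge.
As a probe, take base=1, step=-3, limit=-1: compute runs extra becomes -2; next (((base * -2) + abs(7)) == (extra + base)) evaluates to false; next (((-max(extra, limit)) == (limit * limit)) && ((-step) != (base * -3))) evaluates to true; next extra becomes 0; next final value 3; compute2 runs extra becomes -2; next (((base * -2) + abs(7)) == (base + extra)) evaluates to false; next (!((!((-(-min((-extra), (-limit)))) == (limit * limit))) || (!((-step) != (base * (-2 - 1)))))) evaluates to true; next extra becomes 0; next final value 3; both end at 3.
Across all 60 domain points the two functions coincide.
verdict: equivalent


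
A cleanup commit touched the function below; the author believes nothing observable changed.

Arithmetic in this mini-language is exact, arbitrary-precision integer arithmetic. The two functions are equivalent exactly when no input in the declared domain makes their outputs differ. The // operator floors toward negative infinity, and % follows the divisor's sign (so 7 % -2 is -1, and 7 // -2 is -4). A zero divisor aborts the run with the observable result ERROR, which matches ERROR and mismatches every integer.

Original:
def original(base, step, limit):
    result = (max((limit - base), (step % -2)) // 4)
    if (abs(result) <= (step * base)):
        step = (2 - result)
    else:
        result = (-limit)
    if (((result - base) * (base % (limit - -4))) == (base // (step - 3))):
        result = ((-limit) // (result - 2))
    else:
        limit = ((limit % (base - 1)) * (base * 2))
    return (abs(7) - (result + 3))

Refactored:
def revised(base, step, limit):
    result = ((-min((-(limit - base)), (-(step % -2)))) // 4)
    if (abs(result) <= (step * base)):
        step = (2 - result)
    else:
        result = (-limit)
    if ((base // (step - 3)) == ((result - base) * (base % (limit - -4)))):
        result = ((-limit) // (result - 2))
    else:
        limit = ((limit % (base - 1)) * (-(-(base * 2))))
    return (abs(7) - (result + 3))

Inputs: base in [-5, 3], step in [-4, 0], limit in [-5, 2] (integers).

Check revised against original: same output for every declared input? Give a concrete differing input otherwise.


Equivalent — the differences include min/max/abs usage differs, yet no declared input distinguishes the two.
As a probe, take base=0, step=-1, limit=2: original runs result = 0; (abs(result) <= (step * base)) -> true; step = 2; (((result - base) * (base % (limit - -4))) == (base // (step - 3))) -> true; result = 1; return 3; revised runs result = 0; (abs(result) <= (step * base)) -> true; step = 2; ((base // (step - 3)) == ((result - base) * (base % (limit - -4)))) -> true; result = 1; return 3; both end at 3.
Across all 360 domain points the two functions coincide.
verdict: equivalent


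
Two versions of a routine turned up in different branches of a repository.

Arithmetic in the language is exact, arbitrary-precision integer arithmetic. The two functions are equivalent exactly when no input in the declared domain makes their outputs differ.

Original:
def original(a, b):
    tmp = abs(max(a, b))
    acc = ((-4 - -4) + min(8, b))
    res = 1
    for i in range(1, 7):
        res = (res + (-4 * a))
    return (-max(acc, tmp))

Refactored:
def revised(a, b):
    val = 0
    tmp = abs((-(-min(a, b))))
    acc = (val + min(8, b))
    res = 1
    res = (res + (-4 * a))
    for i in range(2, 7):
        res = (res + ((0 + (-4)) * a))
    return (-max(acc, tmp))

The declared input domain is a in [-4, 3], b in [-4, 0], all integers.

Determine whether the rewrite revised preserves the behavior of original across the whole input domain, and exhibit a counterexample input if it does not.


Not equivalent: a=-4, b=-3 separates them (-3 vs -4).
original: tmp=3, then acc=-3, then res=1, then (i=1), then res=17, then (i=2), then res=33, then (i=3), then res=49, then (i=4), then res=65, then (i=5), then res=81, then (i=6), then res=97, then returns -3
revised: val=0, then tmp=4, then acc=-3, then res=1, then res=17, then (i=2), then res=33, then (i=3), then res=49, then (i=4), then res=65, then (i=5), then res=81, then (i=6), then res=97, then returns -4
verdict: not equivalent; witness: a=-4, b=-3


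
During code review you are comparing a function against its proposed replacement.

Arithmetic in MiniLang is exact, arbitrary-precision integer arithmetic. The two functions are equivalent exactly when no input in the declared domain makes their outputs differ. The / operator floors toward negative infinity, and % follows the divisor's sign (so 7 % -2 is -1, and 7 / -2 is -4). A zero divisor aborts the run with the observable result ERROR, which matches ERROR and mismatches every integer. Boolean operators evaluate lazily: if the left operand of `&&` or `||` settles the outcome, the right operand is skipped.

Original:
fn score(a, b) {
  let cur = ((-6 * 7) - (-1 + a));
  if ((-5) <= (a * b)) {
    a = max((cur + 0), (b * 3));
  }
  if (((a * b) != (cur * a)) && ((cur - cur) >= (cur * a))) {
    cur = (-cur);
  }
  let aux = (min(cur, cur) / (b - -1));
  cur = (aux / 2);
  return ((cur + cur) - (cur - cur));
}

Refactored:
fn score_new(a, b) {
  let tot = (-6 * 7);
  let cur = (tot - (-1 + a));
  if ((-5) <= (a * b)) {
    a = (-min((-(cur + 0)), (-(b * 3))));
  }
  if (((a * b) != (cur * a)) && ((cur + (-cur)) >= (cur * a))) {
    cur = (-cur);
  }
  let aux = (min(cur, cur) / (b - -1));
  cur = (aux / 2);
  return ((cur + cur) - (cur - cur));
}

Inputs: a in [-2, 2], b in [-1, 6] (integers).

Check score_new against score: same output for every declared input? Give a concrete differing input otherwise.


Behavior is preserved: although local variable names differ; and arithmetic usage differs; and min/max/abs usage differs; and statement counts differ, the outputs never diverge.
One worked example (a=-1, b=5) — score: cur becomes -40; next ((-5) <= (a * b)) evaluates to true; next a becomes 15; next (((a * b) != (cur * a)) && ((cur - cur) >= (cur * a))) evaluates to true; next cur becomes 40; next aux becomes 6; next cur becomes 3; next final value 6; score_new: tot becomes -42; next cur becomes -40; next ((-5) <= (a * b)) evaluates to true; next a becomes 15; next (((a * b) != (cur * a)) && ((cur + (-cur)) >= (cur * a))) evaluates to true; next cur becomes 40; next aux becomes 6; next cur becomes 3; next final value 6; agreement on 6.
Across all 40 domain points the two functions coincide.
verdict: equivalent


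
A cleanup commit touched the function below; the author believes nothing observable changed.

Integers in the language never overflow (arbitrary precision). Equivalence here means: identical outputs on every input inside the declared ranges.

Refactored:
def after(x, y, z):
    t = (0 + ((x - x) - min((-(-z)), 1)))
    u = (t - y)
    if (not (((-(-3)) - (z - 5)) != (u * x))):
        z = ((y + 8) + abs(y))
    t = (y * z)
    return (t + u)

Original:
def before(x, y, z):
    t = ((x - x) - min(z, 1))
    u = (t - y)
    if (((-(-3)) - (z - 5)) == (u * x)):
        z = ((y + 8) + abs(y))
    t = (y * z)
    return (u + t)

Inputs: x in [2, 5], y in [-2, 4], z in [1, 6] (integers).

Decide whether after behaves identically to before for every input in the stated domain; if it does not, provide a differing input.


Behavior is preserved: although boolean connective usage differs; and arithmetic usage differs; and constant usage differs; and comparison usage differs, the outputs never diverge.
Tracing x=5, y=3, z=3: before: t = -1; u = -4; (((-(-3)) - (z - 5)) == (u * x)) -> false; t = 9; return 5 | after: t = -1; u = -4; (not (((-(-3)) - (z - 5)) != (u * x))) -> false; t = 9; return 5 — matching result 5.
Checked all 168 inputs in the declared domain: the outputs agree on every one.
verdict: equivalent


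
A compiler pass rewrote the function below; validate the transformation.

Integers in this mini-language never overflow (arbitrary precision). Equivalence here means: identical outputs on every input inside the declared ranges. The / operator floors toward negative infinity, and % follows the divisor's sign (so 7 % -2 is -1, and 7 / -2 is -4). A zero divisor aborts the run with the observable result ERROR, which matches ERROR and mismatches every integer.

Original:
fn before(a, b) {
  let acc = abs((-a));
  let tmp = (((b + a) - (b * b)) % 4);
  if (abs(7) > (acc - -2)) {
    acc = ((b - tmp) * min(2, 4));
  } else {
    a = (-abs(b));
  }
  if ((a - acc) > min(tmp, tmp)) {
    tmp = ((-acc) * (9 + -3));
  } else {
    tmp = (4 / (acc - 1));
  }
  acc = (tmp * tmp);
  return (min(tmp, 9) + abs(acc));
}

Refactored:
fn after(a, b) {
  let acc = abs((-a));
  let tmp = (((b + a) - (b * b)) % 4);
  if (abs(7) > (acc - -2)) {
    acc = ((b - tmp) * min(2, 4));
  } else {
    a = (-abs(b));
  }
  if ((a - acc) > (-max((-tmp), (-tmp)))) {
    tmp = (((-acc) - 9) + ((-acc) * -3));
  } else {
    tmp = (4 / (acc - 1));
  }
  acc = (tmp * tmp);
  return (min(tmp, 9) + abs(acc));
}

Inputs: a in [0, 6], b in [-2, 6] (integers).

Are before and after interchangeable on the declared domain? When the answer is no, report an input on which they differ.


Run the pair on a=0, b=-2.
before: acc becomes 0; next tmp becomes 2; next (abs(7) > (acc - -2)) evaluates to true; next acc becomes -8; next ((a - acc) > min(tmp, tmp)) evaluates to true; next tmp becomes 48; next acc becomes 2304; next final value 2313
after: acc becomes 0; next tmp becomes 2; next (abs(7) > (acc - -2)) evaluates to true; next acc becomes -8; next ((a - acc) > (-max((-tmp), (-tmp)))) evaluates to true; next tmp becomes -25; next acc becomes 625; next final value 600
2313 != 600, so the rewrite changes behavior.
verdict: not equivalent; witness: a=0, b=-2


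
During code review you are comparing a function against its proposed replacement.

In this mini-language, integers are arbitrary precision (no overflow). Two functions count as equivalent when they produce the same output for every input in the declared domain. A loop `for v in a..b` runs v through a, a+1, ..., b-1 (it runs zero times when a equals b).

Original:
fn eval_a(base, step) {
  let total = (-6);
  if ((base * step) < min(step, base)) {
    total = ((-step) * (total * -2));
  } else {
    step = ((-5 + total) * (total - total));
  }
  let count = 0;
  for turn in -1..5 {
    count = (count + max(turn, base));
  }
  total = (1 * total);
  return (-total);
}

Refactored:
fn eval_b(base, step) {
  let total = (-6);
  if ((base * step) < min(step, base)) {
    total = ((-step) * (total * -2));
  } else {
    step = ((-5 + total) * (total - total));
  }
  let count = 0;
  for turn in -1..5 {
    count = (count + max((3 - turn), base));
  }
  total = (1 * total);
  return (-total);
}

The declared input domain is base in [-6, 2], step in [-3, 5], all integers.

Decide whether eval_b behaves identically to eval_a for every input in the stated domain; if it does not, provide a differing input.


Side by side, the visible changes include: constant usage differs, plus arithmetic usage differs.
Spot check at base=-3, step=0 — eval_a: total=-6, then ((base * step) < min(step, base)) is false, then step=0, then count=0, then (turn=-1), then count=-1, then (turn=0), then count=-1, then (turn=1), then count=0, then (turn=2), then count=2, then (turn=3), then count=5, then (turn=4), then count=9, then total=-6, then returns 6. eval_b: total=-6, then ((base * step) < min(step, base)) is false, then step=0, then count=0, then (turn=-1), then count=4, then (turn=0), then count=7, then (turn=1), then count=9, then (turn=2), then count=10, then (turn=3), then count=10, then (turn=4), then count=9, then total=-6, then returns 6. Both give 6.
An exhaustive pass over the 81 declared inputs shows identical outputs.
verdict: equivalent


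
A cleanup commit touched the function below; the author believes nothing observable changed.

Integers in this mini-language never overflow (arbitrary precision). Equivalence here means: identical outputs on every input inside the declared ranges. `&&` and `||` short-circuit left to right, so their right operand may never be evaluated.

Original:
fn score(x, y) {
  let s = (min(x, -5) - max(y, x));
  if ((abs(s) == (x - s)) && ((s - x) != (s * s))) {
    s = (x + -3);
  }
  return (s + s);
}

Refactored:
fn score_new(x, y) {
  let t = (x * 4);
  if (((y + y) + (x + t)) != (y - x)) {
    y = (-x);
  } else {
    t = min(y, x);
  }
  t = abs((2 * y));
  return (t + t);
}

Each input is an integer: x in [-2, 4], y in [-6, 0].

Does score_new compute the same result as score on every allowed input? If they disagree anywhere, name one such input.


These are not equivalent — on x=-2, y=-6 the outputs split (-6 vs 8).
score: s becomes -3; next ((abs(s) == (x - s)) && ((s - x) != (s * s))) evaluates to false; next final value -6
score_new: t becomes -8; next (((y + y) + (x + t)) != (y - x)) evaluates to true; next y becomes 2; next t becomes 4; next final value 8
verdict: not equivalent; witness: x=-2, y=-6


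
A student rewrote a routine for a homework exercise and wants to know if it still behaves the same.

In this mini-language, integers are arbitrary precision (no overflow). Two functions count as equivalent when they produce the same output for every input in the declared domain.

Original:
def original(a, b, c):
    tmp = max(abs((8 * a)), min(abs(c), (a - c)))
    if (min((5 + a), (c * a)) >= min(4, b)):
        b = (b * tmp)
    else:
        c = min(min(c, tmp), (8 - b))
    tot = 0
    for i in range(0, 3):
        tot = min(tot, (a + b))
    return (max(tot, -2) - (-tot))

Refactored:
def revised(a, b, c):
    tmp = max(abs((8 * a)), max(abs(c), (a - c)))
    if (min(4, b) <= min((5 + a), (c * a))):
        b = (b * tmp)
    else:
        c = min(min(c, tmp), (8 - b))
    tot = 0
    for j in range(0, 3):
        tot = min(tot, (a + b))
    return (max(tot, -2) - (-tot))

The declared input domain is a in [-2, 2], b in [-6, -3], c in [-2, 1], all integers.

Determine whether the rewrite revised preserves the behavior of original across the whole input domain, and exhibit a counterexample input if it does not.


At a=0, b=-6, c=1: original gives 0, revised gives -8.
verdict: not equivalent; witness: a=0, b=-6, c=1


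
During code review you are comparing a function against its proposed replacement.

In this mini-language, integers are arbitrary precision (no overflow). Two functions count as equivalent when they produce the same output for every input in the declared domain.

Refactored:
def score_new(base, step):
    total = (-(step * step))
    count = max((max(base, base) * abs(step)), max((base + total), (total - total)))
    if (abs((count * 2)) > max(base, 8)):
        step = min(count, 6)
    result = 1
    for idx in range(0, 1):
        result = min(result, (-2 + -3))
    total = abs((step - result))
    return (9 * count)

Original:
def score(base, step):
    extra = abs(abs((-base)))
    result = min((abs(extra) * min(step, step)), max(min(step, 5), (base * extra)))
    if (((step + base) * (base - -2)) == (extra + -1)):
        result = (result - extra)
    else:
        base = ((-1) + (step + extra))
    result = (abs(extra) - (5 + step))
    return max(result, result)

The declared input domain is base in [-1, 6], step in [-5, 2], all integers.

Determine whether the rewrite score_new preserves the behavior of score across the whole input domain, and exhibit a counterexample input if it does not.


Take base=-1, step=-5.
score: extra = 1; result = -5; (((step + base) * (base - -2)) == (extra + -1)) -> false; base = -5; result = 1; return 1
score_new: total = -25; count = 0; (abs((count * 2)) > max(base, 8)) -> false; result = 1; [idx=0]; result = -5; total = 0; return 0
1 != 0, so the rewrite changes behavior.
verdict: not equivalent; witness: base=-1, step=-5


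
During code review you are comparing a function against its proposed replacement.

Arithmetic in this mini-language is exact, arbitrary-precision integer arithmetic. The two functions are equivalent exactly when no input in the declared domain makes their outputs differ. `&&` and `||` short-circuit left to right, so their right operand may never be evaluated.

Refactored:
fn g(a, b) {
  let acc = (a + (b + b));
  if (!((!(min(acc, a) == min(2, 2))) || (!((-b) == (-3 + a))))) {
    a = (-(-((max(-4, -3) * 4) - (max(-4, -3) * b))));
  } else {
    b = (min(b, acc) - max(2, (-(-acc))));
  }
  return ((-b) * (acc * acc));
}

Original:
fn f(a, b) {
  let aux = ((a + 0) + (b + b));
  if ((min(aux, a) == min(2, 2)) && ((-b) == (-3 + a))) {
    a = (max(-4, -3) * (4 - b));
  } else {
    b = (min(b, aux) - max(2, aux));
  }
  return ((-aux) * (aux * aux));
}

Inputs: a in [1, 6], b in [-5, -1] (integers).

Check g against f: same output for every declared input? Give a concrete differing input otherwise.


There is a counterexample at a=1, b=-5: 729 on one side, 891 on the other.
f: aux=-9, then ((min(aux, a) == min(2, 2)) && ((-b) == (-3 + a))) is false, then b=-11, then returns 729
g: acc=-9, then (!((!(min(acc, a) == min(2, 2))) || (!((-b) == (-3 + a))))) is false, then b=-11, then returns 891
verdict: not equivalent; witness: a=1, b=-5


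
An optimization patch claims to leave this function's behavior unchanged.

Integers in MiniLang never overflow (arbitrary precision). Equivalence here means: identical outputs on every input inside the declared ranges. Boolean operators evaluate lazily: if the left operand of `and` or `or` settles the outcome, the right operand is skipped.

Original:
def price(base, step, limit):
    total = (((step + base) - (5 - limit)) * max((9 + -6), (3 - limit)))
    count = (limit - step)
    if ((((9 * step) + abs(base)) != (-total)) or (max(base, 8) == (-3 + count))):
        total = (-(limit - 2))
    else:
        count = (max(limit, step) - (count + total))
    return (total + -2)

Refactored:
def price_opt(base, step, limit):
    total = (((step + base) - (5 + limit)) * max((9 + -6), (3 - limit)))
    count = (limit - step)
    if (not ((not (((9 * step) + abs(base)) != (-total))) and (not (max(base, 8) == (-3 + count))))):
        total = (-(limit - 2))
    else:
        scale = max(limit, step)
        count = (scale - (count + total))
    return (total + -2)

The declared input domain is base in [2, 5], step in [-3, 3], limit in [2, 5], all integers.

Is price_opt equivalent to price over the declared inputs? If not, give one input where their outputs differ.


On input base=3, step=-1, limit=5, price returns 4 while price_opt returns -5.
verdict: not equivalent; witness: base=3, step=-1, limit=5


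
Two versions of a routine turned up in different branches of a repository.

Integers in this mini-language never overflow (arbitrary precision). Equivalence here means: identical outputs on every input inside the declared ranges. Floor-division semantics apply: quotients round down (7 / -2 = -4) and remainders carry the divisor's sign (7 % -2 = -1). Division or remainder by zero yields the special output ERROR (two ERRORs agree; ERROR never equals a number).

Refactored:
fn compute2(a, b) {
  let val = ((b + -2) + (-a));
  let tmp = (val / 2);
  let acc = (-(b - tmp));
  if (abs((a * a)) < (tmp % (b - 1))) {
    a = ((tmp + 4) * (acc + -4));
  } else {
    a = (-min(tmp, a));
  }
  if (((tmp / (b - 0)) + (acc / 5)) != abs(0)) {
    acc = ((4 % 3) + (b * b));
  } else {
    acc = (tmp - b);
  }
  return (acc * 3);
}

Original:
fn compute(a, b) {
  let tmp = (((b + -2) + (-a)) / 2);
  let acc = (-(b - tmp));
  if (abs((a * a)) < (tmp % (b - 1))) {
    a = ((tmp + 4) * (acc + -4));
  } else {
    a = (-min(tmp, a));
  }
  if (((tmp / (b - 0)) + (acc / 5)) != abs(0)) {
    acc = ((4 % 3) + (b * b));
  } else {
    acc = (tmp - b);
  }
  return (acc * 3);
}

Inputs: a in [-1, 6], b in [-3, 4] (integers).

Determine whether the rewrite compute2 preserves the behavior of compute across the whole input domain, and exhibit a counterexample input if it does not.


Equivalent — the differences include statement counts differ, and local variable names differ, yet no declared input distinguishes the two.
One worked example (a=-1, b=2) — compute: tmp becomes 0; next acc becomes -2; next (abs((a * a)) < (tmp % (b - 1))) evaluates to false; next a becomes 1; next (((tmp / (b - 0)) + (acc / 5)) != abs(0)) evaluates to true; next acc becomes 5; next final value 15; compute2: val becomes 1; next tmp becomes 0; next acc becomes -2; next (abs((a * a)) < (tmp % (b - 1))) evaluates to false; next a becomes 1; next (((tmp / (b - 0)) + (acc / 5)) != abs(0)) evaluates to true; next acc becomes 5; next final value 15; agreement on 15.
Checked all 64 inputs in the declared domain: the outputs agree on every one.
verdict: equivalent


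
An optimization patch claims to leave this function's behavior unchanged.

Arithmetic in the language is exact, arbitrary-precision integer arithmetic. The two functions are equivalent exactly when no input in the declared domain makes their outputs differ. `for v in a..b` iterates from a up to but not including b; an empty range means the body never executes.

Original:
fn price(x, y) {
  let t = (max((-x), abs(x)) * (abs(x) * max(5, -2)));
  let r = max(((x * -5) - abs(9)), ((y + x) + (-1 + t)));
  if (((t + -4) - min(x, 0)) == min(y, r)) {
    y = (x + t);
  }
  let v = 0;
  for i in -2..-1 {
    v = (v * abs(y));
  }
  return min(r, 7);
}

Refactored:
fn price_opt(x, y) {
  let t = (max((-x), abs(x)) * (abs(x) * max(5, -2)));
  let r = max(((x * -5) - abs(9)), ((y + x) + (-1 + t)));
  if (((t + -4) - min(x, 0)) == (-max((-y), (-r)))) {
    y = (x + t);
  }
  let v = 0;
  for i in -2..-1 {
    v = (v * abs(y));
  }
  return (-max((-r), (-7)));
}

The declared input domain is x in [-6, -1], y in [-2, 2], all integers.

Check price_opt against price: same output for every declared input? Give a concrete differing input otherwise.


Equivalent — the differences include min/max/abs usage differs, yet no declared input distinguishes the two.
Spot check at x=-2, y=-2 — price: t := 20 | r := 15 | (((t + -4) - min(x, 0)) == min(y, r)): false | v := 0 | iter i=-2: | v := 0 | result 7. price_opt: t := 20 | r := 15 | (((t + -4) - min(x, 0)) == (-max((-y), (-r)))): false | v := 0 | iter i=-2: | v := 0 | result 7. Both give 7.
Every one of the 30 inputs gives matching results.
verdict: equivalent


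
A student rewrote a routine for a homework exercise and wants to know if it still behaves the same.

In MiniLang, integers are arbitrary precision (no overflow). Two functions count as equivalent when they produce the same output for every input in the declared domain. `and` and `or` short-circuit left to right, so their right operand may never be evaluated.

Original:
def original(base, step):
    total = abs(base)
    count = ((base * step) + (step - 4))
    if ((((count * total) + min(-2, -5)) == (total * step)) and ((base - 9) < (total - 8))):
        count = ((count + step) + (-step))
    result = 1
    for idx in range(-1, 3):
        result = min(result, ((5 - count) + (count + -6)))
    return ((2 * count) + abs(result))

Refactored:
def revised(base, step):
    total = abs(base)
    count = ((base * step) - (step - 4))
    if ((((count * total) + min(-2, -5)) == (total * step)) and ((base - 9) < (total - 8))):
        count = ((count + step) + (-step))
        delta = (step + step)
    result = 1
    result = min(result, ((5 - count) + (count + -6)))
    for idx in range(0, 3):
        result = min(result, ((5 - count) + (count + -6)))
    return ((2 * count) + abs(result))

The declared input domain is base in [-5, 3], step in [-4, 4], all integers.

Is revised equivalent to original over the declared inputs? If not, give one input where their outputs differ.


Consider the input base=-5, step=-4.
original: total=5, then count=12, then ((((count * total) + min(-2, -5)) == (total * step)) and ((base - 9) < (total - 8))) is false, then result=1, then (idx=-1), then result=-1, then (idx=0), then result=-1, then (idx=1), then result=-1, then (idx=2), then result=-1, then returns 25
revised: total=5, then count=28, then ((((count * total) + min(-2, -5)) == (total * step)) and ((base - 9) < (total - 8))) is false, then result=1, then result=-1, then (idx=0), then result=-1, then (idx=1), then result=-1, then (idx=2), then result=-1, then returns 57
25 against 57: the behavior changed.
verdict: not equivalent; witness: base=-5, step=-4


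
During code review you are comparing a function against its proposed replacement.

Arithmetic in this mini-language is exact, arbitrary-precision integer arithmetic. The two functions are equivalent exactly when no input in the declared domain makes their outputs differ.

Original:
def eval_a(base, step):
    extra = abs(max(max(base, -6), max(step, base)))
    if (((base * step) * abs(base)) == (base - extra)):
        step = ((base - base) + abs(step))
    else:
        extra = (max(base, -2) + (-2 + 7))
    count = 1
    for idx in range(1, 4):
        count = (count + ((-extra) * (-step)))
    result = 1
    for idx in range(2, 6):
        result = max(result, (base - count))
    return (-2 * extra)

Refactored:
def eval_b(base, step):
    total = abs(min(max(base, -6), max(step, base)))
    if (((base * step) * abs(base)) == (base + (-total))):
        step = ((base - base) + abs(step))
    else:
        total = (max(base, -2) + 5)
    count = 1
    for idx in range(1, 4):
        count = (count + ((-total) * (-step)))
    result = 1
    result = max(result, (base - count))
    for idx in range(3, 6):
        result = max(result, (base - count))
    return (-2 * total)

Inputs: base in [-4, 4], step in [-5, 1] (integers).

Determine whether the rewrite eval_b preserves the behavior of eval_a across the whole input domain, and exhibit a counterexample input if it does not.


Try base=-2, step=1.
eval_a: extra := 1 | (((base * step) * abs(base)) == (base - extra)): false | extra := 3 | count := 1 | iter idx=1: | count := 4 | iter idx=2: | count := 7 | iter idx=3: | count := 10 | result := 1 | iter idx=2: | result := 1 | iter idx=3: | result := 1 | iter idx=4: | result := 1 | iter idx=5: | result := 1 | result -6
eval_b: total := 2 | (((base * step) * abs(base)) == (base + (-total))): true | step := 1 | count := 1 | iter idx=1: | count := 3 | iter idx=2: | count := 5 | iter idx=3: | count := 7 | result := 1 | result := 1 | iter idx=3: | result := 1 | iter idx=4: | result := 1 | iter idx=5: | result := 1 | result -4
-6 != -4, so the rewrite changes behavior.
verdict: not equivalent; witness: base=-2, step=1


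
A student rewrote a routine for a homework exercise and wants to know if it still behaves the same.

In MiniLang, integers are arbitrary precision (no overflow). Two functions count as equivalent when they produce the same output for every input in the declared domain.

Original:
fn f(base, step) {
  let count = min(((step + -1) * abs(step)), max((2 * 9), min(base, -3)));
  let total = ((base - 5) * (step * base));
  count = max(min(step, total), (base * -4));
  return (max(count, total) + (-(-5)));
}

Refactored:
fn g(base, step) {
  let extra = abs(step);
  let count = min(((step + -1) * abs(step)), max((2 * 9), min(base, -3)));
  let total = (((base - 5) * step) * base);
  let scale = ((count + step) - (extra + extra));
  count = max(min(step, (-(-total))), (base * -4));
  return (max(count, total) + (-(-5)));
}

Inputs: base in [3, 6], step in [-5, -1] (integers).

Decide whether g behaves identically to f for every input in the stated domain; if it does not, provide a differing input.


Reading the diff, among the changes: statement counts differ, local variable names differ, arithmetic usage differs, min/max/abs usage differs.
As a probe, take base=4, step=-3: f runs count = -12; total = 12; count = -3; return 17; g runs extra = 3; count = -12; total = 12; scale = -21; count = -3; return 17; both end at 17.
Every one of the 20 inputs gives matching results.
verdict: equivalent


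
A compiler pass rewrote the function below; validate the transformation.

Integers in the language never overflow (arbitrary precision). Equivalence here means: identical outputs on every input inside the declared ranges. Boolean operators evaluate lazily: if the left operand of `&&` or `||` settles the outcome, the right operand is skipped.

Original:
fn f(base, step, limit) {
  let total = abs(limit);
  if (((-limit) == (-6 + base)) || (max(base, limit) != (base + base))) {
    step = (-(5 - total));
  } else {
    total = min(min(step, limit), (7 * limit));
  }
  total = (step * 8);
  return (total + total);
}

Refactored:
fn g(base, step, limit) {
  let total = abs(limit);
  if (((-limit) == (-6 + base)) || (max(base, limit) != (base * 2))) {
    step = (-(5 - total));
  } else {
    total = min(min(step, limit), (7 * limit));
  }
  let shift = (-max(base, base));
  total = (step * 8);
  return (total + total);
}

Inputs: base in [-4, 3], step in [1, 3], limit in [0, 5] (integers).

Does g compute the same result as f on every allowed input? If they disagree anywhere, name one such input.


Equivalent — the differences include statement counts differ; constant usage differs; min/max/abs usage differs; arithmetic usage differs; local variable names differ, yet no declared input distinguishes the two.
Tracing base=0, step=2, limit=2: f: total becomes 2; next (((-limit) == (-6 + base)) || (max(base, limit) != (base + base))) evaluates to true; next step becomes -3; next total becomes -24; next final value -48 | g: total becomes 2; next (((-limit) == (-6 + base)) || (max(base, limit) != (base * 2))) evaluates to true; next step becomes -3; next shift becomes 0; next total becomes -24; next final value -48 — matching result -48.
Every one of the 144 inputs gives matching results.
verdict: equivalent
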